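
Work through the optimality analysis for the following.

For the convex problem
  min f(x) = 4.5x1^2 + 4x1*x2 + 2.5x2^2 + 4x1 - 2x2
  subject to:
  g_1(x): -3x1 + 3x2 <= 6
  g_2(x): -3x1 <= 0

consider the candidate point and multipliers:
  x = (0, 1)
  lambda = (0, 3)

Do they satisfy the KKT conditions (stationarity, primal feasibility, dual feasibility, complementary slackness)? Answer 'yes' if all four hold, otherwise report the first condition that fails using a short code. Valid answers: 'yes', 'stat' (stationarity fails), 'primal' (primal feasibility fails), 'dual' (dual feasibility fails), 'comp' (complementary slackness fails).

Gradient of f: grad f(x) = Q x + c = (8, 3)
Constraint values g_i(x) = a_i^T x - b_i:
  g_1((0, 1)) = -3
  g_2((0, 1)) = 0
Stationarity residual: grad f(x) + sum_i lambda_i a_i = (-1, 3)
  -> stationarity FAILS
Primal feasibility (all g_i <= 0): OK
Dual feasibility (all lambda_i >= 0): OK
Complementary slackness (lambda_i * g_i(x) = 0 for all i): OK

Verdict: the first failing condition is stationarity -> stat.

stat


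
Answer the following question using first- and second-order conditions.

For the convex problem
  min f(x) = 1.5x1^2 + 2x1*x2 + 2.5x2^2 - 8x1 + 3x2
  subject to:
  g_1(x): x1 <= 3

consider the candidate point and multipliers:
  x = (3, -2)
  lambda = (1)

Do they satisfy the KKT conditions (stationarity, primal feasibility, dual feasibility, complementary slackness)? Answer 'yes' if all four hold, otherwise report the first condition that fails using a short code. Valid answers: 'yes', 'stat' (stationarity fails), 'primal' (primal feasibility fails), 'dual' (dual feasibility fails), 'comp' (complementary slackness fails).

Gradient of f: grad f(x) = Q x + c = (-3, -1)
Constraint values g_i(x) = a_i^T x - b_i:
  g_1((3, -2)) = 0
Stationarity residual: grad f(x) + sum_i lambda_i a_i = (-2, -1)
  -> stationarity FAILS
Primal feasibility (all g_i <= 0): OK
Dual feasibility (all lambda_i >= 0): OK
Complementary slackness (lambda_i * g_i(x) = 0 for all i): OK

Verdict: the first failing condition is stationarity -> stat.

stat


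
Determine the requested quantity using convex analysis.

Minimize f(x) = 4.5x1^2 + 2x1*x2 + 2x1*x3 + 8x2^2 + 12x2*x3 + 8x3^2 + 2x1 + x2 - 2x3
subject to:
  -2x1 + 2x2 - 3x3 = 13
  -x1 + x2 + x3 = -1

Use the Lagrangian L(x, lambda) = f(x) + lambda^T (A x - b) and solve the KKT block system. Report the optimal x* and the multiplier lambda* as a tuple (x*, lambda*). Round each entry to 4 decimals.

Form the Lagrangian:
  L(x, lambda) = (1/2) x^T Q x + c^T x + lambda^T (A x - b)
Stationarity (grad_x L = 0): Q x + c + A^T lambda = 0.
Primal feasibility: A x = b.

This gives the KKT block system:
  [ Q   A^T ] [ x     ]   [-c ]
  [ A    0  ] [ lambda ] = [ b ]

Solving the linear system:
  x*      = (0.1034, 2.1034, -3)
  lambda* = (-4.6828, 10.5034)
  f(x*)   = 39.8448

x* = (0.1034, 2.1034, -3), lambda* = (-4.6828, 10.5034)


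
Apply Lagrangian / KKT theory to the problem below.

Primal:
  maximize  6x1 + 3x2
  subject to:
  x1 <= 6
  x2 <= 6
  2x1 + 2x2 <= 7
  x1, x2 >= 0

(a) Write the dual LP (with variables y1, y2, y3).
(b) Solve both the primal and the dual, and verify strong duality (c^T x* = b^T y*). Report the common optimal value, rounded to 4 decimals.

The standard primal-dual pair for 'max c^T x s.t. A x <= b, x >= 0' is:
  Dual:  min b^T y  s.t.  A^T y >= c,  y >= 0.

So the dual LP is:
  minimize  6y1 + 6y2 + 7y3
  subject to:
    y1 + 2y3 >= 6
    y2 + 2y3 >= 3
    y1, y2, y3 >= 0

Solving the primal: x* = (3.5, 0).
  primal value c^T x* = 21.
Solving the dual: y* = (0, 0, 3).
  dual value b^T y* = 21.
Strong duality: c^T x* = b^T y*. Confirmed.

21


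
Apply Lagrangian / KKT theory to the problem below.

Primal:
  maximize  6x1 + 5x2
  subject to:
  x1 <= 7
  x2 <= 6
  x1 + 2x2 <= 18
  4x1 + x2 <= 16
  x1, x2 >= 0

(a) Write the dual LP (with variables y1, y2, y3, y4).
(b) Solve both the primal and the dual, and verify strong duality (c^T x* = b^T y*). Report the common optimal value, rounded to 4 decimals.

The standard primal-dual pair for 'max c^T x s.t. A x <= b, x >= 0' is:
  Dual:  min b^T y  s.t.  A^T y >= c,  y >= 0.

So the dual LP is:
  minimize  7y1 + 6y2 + 18y3 + 16y4
  subject to:
    y1 + y3 + 4y4 >= 6
    y2 + 2y3 + y4 >= 5
    y1, y2, y3, y4 >= 0

Solving the primal: x* = (2.5, 6).
  primal value c^T x* = 45.
Solving the dual: y* = (0, 3.5, 0, 1.5).
  dual value b^T y* = 45.
Strong duality: c^T x* = b^T y*. Confirmed.

45


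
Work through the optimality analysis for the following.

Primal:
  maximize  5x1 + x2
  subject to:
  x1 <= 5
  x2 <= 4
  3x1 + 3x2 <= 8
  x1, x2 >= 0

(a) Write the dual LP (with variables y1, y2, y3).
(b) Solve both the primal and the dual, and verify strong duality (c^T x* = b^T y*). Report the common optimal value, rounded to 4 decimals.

The standard primal-dual pair for 'max c^T x s.t. A x <= b, x >= 0' is:
  Dual:  min b^T y  s.t.  A^T y >= c,  y >= 0.

So the dual LP is:
  minimize  5y1 + 4y2 + 8y3
  subject to:
    y1 + 3y3 >= 5
    y2 + 3y3 >= 1
    y1, y2, y3 >= 0

Solving the primal: x* = (2.6667, 0).
  primal value c^T x* = 13.3333.
Solving the dual: y* = (0, 0, 1.6667).
  dual value b^T y* = 13.3333.
Strong duality: c^T x* = b^T y*. Confirmed.

13.3333


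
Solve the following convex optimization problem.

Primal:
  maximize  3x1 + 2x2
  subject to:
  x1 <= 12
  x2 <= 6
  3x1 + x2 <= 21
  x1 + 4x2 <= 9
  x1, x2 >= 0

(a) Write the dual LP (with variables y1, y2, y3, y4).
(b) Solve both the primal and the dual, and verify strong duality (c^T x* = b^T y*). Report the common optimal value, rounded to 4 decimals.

The standard primal-dual pair for 'max c^T x s.t. A x <= b, x >= 0' is:
  Dual:  min b^T y  s.t.  A^T y >= c,  y >= 0.

So the dual LP is:
  minimize  12y1 + 6y2 + 21y3 + 9y4
  subject to:
    y1 + 3y3 + y4 >= 3
    y2 + y3 + 4y4 >= 2
    y1, y2, y3, y4 >= 0

Solving the primal: x* = (6.8182, 0.5455).
  primal value c^T x* = 21.5455.
Solving the dual: y* = (0, 0, 0.9091, 0.2727).
  dual value b^T y* = 21.5455.
Strong duality: c^T x* = b^T y*. Confirmed.

21.5455


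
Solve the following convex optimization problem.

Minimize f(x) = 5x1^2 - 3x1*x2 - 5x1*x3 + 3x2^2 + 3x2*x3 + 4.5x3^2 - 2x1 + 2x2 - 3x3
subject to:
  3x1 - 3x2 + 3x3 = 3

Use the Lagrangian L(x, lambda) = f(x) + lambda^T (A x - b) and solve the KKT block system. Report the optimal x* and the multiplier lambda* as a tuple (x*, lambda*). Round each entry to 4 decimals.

Form the Lagrangian:
  L(x, lambda) = (1/2) x^T Q x + c^T x + lambda^T (A x - b)
Stationarity (grad_x L = 0): Q x + c + A^T lambda = 0.
Primal feasibility: A x = b.

This gives the KKT block system:
  [ Q   A^T ] [ x     ]   [-c ]
  [ A    0  ] [ lambda ] = [ b ]

Solving the linear system:
  x*      = (0.2536, -0.2823, 0.4641)
  lambda* = (0.3126)
  f(x*)   = -1.701

x* = (0.2536, -0.2823, 0.4641), lambda* = (0.3126)


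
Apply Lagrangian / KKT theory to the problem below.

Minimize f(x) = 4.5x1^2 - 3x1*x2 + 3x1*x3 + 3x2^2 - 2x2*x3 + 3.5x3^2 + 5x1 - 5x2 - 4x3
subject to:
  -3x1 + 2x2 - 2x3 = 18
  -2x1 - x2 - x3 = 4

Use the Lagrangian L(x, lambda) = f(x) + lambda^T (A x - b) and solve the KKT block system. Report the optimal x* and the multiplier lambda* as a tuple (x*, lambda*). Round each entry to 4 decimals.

Form the Lagrangian:
  L(x, lambda) = (1/2) x^T Q x + c^T x + lambda^T (A x - b)
Stationarity (grad_x L = 0): Q x + c + A^T lambda = 0.
Primal feasibility: A x = b.

This gives the KKT block system:
  [ Q   A^T ] [ x     ]   [-c ]
  [ A    0  ] [ lambda ] = [ b ]

Solving the linear system:
  x*      = (-3.3707, 3.3427, -0.6012)
  lambda* = (-12.8442, 0.6822)
  f(x*)   = 98.6526

x* = (-3.3707, 3.3427, -0.6012), lambda* = (-12.8442, 0.6822)


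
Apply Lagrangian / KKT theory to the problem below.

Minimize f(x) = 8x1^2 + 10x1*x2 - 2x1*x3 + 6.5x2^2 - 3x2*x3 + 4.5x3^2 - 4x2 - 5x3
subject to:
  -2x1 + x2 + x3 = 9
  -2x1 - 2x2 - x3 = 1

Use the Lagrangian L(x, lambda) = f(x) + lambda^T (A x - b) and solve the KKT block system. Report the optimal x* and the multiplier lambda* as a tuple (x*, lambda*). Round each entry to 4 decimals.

Form the Lagrangian:
  L(x, lambda) = (1/2) x^T Q x + c^T x + lambda^T (A x - b)
Stationarity (grad_x L = 0): Q x + c + A^T lambda = 0.
Primal feasibility: A x = b.

This gives the KKT block system:
  [ Q   A^T ] [ x     ]   [-c ]
  [ A    0  ] [ lambda ] = [ b ]

Solving the linear system:
  x*      = (-3.0646, 2.2585, 0.6122)
  lambda* = (-6.8503, -6.9864)
  f(x*)   = 28.2721

x* = (-3.0646, 2.2585, 0.6122), lambda* = (-6.8503, -6.9864)


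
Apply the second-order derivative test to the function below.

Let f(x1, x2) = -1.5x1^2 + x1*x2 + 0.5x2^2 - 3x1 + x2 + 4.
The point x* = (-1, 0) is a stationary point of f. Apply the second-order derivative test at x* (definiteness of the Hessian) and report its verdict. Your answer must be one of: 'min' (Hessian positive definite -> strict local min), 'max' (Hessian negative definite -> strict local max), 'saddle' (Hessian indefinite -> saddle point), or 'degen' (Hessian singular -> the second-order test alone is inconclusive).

Compute the Hessian H = grad^2 f:
  H = [[-3, 1], [1, 1]]
Verify stationarity: grad f(x*) = H x* + g = (0, 0).
Eigenvalues of H: -3.2361, 1.2361.
Eigenvalues have mixed signs, so H is indefinite -> x* is a saddle point.

saddle


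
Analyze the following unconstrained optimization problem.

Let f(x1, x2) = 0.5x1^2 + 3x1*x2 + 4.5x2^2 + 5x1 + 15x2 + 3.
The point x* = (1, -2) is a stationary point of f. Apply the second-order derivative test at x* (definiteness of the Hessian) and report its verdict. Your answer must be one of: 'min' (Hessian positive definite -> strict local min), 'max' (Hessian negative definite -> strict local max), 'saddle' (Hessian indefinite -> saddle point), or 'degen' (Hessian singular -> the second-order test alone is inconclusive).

Compute the Hessian H = grad^2 f:
  H = [[1, 3], [3, 9]]
Verify stationarity: grad f(x*) = H x* + g = (0, 0).
Eigenvalues of H: 0, 10.
H has a zero eigenvalue (singular; positive semidefinite but not definite), so H is neither positive definite, negative definite, nor indefinite. The second-order test alone is inconclusive -> degen.
(Indeed, f is constant along the null direction of H through x*, so x* is not a strict local extremum.)

degen


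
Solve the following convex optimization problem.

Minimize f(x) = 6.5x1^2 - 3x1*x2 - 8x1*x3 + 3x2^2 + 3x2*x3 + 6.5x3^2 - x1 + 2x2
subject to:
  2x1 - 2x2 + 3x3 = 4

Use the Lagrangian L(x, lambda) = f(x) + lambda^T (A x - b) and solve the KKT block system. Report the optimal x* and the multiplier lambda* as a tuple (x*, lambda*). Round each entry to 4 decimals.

Form the Lagrangian:
  L(x, lambda) = (1/2) x^T Q x + c^T x + lambda^T (A x - b)
Stationarity (grad_x L = 0): Q x + c + A^T lambda = 0.
Primal feasibility: A x = b.

This gives the KKT block system:
  [ Q   A^T ] [ x     ]   [-c ]
  [ A    0  ] [ lambda ] = [ b ]

Solving the linear system:
  x*      = (0.4076, -0.6965, 0.5973)
  lambda* = (-0.8049)
  f(x*)   = 0.7095

x* = (0.4076, -0.6965, 0.5973), lambda* = (-0.8049)


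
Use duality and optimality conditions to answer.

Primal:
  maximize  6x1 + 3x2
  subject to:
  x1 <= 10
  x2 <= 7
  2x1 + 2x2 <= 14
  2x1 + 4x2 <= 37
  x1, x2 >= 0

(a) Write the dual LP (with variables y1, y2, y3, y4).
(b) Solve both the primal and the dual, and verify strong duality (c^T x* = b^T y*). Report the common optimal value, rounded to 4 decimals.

The standard primal-dual pair for 'max c^T x s.t. A x <= b, x >= 0' is:
  Dual:  min b^T y  s.t.  A^T y >= c,  y >= 0.

So the dual LP is:
  minimize  10y1 + 7y2 + 14y3 + 37y4
  subject to:
    y1 + 2y3 + 2y4 >= 6
    y2 + 2y3 + 4y4 >= 3
    y1, y2, y3, y4 >= 0

Solving the primal: x* = (7, 0).
  primal value c^T x* = 42.
Solving the dual: y* = (0, 0, 3, 0).
  dual value b^T y* = 42.
Strong duality: c^T x* = b^T y*. Confirmed.

42


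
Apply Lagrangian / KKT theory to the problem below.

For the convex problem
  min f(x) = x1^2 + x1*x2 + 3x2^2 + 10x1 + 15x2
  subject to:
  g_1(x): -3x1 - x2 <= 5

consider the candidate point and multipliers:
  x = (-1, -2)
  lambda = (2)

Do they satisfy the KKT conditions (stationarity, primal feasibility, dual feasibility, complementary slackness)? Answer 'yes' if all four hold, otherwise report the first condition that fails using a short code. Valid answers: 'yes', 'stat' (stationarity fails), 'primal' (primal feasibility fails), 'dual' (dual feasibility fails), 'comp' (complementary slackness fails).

Gradient of f: grad f(x) = Q x + c = (6, 2)
Constraint values g_i(x) = a_i^T x - b_i:
  g_1((-1, -2)) = 0
Stationarity residual: grad f(x) + sum_i lambda_i a_i = (0, 0)
  -> stationarity OK
Primal feasibility (all g_i <= 0): OK
Dual feasibility (all lambda_i >= 0): OK
Complementary slackness (lambda_i * g_i(x) = 0 for all i): OK

Verdict: yes, KKT holds.

yes


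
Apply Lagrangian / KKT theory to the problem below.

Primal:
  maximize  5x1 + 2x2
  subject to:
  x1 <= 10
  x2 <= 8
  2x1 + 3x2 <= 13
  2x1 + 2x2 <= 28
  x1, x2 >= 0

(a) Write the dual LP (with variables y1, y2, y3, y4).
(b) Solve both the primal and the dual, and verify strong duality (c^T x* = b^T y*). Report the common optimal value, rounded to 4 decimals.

The standard primal-dual pair for 'max c^T x s.t. A x <= b, x >= 0' is:
  Dual:  min b^T y  s.t.  A^T y >= c,  y >= 0.

So the dual LP is:
  minimize  10y1 + 8y2 + 13y3 + 28y4
  subject to:
    y1 + 2y3 + 2y4 >= 5
    y2 + 3y3 + 2y4 >= 2
    y1, y2, y3, y4 >= 0

Solving the primal: x* = (6.5, 0).
  primal value c^T x* = 32.5.
Solving the dual: y* = (0, 0, 2.5, 0).
  dual value b^T y* = 32.5.
Strong duality: c^T x* = b^T y*. Confirmed.

32.5


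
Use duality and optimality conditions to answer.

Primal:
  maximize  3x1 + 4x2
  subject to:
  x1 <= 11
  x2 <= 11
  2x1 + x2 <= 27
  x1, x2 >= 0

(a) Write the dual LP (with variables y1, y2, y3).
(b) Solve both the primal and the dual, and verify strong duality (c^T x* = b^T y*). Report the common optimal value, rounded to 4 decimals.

The standard primal-dual pair for 'max c^T x s.t. A x <= b, x >= 0' is:
  Dual:  min b^T y  s.t.  A^T y >= c,  y >= 0.

So the dual LP is:
  minimize  11y1 + 11y2 + 27y3
  subject to:
    y1 + 2y3 >= 3
    y2 + y3 >= 4
    y1, y2, y3 >= 0

Solving the primal: x* = (8, 11).
  primal value c^T x* = 68.
Solving the dual: y* = (0, 2.5, 1.5).
  dual value b^T y* = 68.
Strong duality: c^T x* = b^T y*. Confirmed.

68


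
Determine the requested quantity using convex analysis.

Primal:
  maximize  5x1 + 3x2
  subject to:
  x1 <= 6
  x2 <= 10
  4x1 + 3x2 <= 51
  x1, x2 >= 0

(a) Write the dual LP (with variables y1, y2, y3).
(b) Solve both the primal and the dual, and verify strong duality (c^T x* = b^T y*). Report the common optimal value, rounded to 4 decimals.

The standard primal-dual pair for 'max c^T x s.t. A x <= b, x >= 0' is:
  Dual:  min b^T y  s.t.  A^T y >= c,  y >= 0.

So the dual LP is:
  minimize  6y1 + 10y2 + 51y3
  subject to:
    y1 + 4y3 >= 5
    y2 + 3y3 >= 3
    y1, y2, y3 >= 0

Solving the primal: x* = (6, 9).
  primal value c^T x* = 57.
Solving the dual: y* = (1, 0, 1).
  dual value b^T y* = 57.
Strong duality: c^T x* = b^T y*. Confirmed.

57


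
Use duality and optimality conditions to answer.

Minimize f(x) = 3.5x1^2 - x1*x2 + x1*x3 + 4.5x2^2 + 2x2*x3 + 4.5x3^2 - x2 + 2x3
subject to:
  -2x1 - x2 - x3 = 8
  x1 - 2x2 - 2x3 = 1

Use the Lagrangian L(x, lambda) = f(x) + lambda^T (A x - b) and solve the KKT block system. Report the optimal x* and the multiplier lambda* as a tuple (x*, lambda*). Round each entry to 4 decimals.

Form the Lagrangian:
  L(x, lambda) = (1/2) x^T Q x + c^T x + lambda^T (A x - b)
Stationarity (grad_x L = 0): Q x + c + A^T lambda = 0.
Primal feasibility: A x = b.

This gives the KKT block system:
  [ Q   A^T ] [ x     ]   [-c ]
  [ A    0  ] [ lambda ] = [ b ]

Solving the linear system:
  x*      = (-3, -1.2143, -0.7857)
  lambda* = (-10.3286, -0.0857)
  f(x*)   = 41.1786

x* = (-3, -1.2143, -0.7857), lambda* = (-10.3286, -0.0857)


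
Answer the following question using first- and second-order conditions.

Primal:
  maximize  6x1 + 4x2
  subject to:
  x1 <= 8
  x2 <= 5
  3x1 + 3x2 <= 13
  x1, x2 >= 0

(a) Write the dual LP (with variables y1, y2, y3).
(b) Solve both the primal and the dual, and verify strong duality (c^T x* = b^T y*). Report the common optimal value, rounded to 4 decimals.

The standard primal-dual pair for 'max c^T x s.t. A x <= b, x >= 0' is:
  Dual:  min b^T y  s.t.  A^T y >= c,  y >= 0.

So the dual LP is:
  minimize  8y1 + 5y2 + 13y3
  subject to:
    y1 + 3y3 >= 6
    y2 + 3y3 >= 4
    y1, y2, y3 >= 0

Solving the primal: x* = (4.3333, 0).
  primal value c^T x* = 26.
Solving the dual: y* = (0, 0, 2).
  dual value b^T y* = 26.
Strong duality: c^T x* = b^T y*. Confirmed.

26


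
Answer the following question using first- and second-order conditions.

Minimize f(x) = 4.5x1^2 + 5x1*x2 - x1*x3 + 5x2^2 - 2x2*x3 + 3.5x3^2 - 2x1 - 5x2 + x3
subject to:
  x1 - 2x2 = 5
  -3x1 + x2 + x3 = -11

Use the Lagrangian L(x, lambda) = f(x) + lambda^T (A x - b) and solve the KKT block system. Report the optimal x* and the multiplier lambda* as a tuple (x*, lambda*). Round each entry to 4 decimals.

Form the Lagrangian:
  L(x, lambda) = (1/2) x^T Q x + c^T x + lambda^T (A x - b)
Stationarity (grad_x L = 0): Q x + c + A^T lambda = 0.
Primal feasibility: A x = b.

This gives the KKT block system:
  [ Q   A^T ] [ x     ]   [-c ]
  [ A    0  ] [ lambda ] = [ b ]

Solving the linear system:
  x*      = (2.9104, -1.0448, -1.2239)
  lambda* = (4.9701, 8.3881)
  f(x*)   = 32.7985

x* = (2.9104, -1.0448, -1.2239), lambda* = (4.9701, 8.3881)


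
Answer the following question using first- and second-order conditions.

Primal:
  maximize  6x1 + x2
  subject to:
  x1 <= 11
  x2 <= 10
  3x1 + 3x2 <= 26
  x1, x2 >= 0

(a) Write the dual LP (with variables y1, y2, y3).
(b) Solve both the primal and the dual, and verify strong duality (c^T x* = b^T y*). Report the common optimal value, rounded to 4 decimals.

The standard primal-dual pair for 'max c^T x s.t. A x <= b, x >= 0' is:
  Dual:  min b^T y  s.t.  A^T y >= c,  y >= 0.

So the dual LP is:
  minimize  11y1 + 10y2 + 26y3
  subject to:
    y1 + 3y3 >= 6
    y2 + 3y3 >= 1
    y1, y2, y3 >= 0

Solving the primal: x* = (8.6667, 0).
  primal value c^T x* = 52.
Solving the dual: y* = (0, 0, 2).
  dual value b^T y* = 52.
Strong duality: c^T x* = b^T y*. Confirmed.

52


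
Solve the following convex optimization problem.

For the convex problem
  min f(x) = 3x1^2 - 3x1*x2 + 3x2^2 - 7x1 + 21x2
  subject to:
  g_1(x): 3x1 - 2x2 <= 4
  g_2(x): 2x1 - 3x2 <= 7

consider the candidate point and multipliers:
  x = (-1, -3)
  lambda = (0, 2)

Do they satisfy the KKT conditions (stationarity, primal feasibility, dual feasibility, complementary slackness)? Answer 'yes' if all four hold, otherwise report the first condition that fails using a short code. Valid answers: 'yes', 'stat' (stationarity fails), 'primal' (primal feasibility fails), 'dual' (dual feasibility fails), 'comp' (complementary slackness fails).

Gradient of f: grad f(x) = Q x + c = (-4, 6)
Constraint values g_i(x) = a_i^T x - b_i:
  g_1((-1, -3)) = -1
  g_2((-1, -3)) = 0
Stationarity residual: grad f(x) + sum_i lambda_i a_i = (0, 0)
  -> stationarity OK
Primal feasibility (all g_i <= 0): OK
Dual feasibility (all lambda_i >= 0): OK
Complementary slackness (lambda_i * g_i(x) = 0 for all i): OK

Verdict: yes, KKT holds.

yes


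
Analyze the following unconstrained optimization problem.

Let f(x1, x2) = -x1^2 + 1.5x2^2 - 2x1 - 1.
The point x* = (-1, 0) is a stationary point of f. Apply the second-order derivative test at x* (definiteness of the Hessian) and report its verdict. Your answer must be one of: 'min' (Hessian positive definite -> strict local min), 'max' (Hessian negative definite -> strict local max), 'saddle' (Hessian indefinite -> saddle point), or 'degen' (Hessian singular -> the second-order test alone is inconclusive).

Compute the Hessian H = grad^2 f:
  H = [[-2, 0], [0, 3]]
Verify stationarity: grad f(x*) = H x* + g = (0, 0).
Eigenvalues of H: -2, 3.
Eigenvalues have mixed signs, so H is indefinite -> x* is a saddle point.

saddle


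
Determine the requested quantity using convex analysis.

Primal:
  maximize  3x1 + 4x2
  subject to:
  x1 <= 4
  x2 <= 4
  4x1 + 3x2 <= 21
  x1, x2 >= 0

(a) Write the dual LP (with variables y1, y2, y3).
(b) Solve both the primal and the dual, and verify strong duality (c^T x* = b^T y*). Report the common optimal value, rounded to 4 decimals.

The standard primal-dual pair for 'max c^T x s.t. A x <= b, x >= 0' is:
  Dual:  min b^T y  s.t.  A^T y >= c,  y >= 0.

So the dual LP is:
  minimize  4y1 + 4y2 + 21y3
  subject to:
    y1 + 4y3 >= 3
    y2 + 3y3 >= 4
    y1, y2, y3 >= 0

Solving the primal: x* = (2.25, 4).
  primal value c^T x* = 22.75.
Solving the dual: y* = (0, 1.75, 0.75).
  dual value b^T y* = 22.75.
Strong duality: c^T x* = b^T y*. Confirmed.

22.75


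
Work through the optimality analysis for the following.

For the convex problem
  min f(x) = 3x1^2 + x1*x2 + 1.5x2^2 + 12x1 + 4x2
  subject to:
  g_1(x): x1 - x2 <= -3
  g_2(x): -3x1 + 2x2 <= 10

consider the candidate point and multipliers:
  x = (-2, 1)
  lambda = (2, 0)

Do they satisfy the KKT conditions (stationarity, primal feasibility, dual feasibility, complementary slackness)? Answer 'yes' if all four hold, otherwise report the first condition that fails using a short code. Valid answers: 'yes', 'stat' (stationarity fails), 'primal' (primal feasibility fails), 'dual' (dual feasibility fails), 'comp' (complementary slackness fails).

Gradient of f: grad f(x) = Q x + c = (1, 5)
Constraint values g_i(x) = a_i^T x - b_i:
  g_1((-2, 1)) = 0
  g_2((-2, 1)) = -2
Stationarity residual: grad f(x) + sum_i lambda_i a_i = (3, 3)
  -> stationarity FAILS
Primal feasibility (all g_i <= 0): OK
Dual feasibility (all lambda_i >= 0): OK
Complementary slackness (lambda_i * g_i(x) = 0 for all i): OK

Verdict: the first failing condition is stationarity -> stat.

stat


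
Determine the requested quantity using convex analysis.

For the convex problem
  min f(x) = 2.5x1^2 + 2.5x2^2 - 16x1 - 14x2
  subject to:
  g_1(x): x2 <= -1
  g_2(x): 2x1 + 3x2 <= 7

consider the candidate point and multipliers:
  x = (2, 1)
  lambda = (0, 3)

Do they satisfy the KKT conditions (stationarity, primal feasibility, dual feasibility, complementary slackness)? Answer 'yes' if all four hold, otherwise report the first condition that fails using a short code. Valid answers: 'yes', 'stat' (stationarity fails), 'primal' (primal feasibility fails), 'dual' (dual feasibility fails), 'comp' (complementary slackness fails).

Gradient of f: grad f(x) = Q x + c = (-6, -9)
Constraint values g_i(x) = a_i^T x - b_i:
  g_1((2, 1)) = 2
  g_2((2, 1)) = 0
Stationarity residual: grad f(x) + sum_i lambda_i a_i = (0, 0)
  -> stationarity OK
Primal feasibility (all g_i <= 0): FAILS
Dual feasibility (all lambda_i >= 0): OK
Complementary slackness (lambda_i * g_i(x) = 0 for all i): OK

Verdict: the first failing condition is primal_feasibility -> primal.

primal


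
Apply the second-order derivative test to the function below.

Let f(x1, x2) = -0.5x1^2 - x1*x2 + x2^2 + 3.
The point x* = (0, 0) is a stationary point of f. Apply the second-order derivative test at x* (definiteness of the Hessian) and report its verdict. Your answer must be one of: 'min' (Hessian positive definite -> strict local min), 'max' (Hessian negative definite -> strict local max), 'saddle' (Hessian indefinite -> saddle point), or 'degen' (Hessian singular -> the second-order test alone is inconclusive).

Compute the Hessian H = grad^2 f:
  H = [[-1, -1], [-1, 2]]
Verify stationarity: grad f(x*) = H x* + g = (0, 0).
Eigenvalues of H: -1.3028, 2.3028.
Eigenvalues have mixed signs, so H is indefinite -> x* is a saddle point.

saddle


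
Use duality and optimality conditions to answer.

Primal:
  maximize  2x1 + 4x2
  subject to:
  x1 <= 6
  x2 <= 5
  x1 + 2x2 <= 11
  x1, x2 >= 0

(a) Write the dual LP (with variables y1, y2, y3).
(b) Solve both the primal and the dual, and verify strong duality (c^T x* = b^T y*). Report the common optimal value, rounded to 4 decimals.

The standard primal-dual pair for 'max c^T x s.t. A x <= b, x >= 0' is:
  Dual:  min b^T y  s.t.  A^T y >= c,  y >= 0.

So the dual LP is:
  minimize  6y1 + 5y2 + 11y3
  subject to:
    y1 + y3 >= 2
    y2 + 2y3 >= 4
    y1, y2, y3 >= 0

Solving the primal: x* = (1, 5).
  primal value c^T x* = 22.
Solving the dual: y* = (0, 0, 2).
  dual value b^T y* = 22.
Strong duality: c^T x* = b^T y*. Confirmed.

22


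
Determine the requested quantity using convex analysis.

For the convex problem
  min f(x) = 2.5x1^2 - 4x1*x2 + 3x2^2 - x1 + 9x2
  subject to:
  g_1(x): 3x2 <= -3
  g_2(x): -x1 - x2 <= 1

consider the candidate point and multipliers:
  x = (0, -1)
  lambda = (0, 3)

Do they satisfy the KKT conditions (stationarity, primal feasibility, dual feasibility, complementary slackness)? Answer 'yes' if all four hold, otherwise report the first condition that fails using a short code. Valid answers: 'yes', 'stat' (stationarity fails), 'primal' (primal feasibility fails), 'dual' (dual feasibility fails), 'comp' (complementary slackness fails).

Gradient of f: grad f(x) = Q x + c = (3, 3)
Constraint values g_i(x) = a_i^T x - b_i:
  g_1((0, -1)) = 0
  g_2((0, -1)) = 0
Stationarity residual: grad f(x) + sum_i lambda_i a_i = (0, 0)
  -> stationarity OK
Primal feasibility (all g_i <= 0): OK
Dual feasibility (all lambda_i >= 0): OK
Complementary slackness (lambda_i * g_i(x) = 0 for all i): OK

Verdict: yes, KKT holds.

yes


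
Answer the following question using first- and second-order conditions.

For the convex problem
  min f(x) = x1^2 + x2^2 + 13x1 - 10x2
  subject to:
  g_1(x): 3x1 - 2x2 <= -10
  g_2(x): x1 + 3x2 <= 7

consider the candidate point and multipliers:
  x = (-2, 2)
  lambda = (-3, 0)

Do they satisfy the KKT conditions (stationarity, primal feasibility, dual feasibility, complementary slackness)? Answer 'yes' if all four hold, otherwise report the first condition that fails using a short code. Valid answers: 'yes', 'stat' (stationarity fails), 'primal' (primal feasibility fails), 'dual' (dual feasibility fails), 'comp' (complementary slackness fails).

Gradient of f: grad f(x) = Q x + c = (9, -6)
Constraint values g_i(x) = a_i^T x - b_i:
  g_1((-2, 2)) = 0
  g_2((-2, 2)) = -3
Stationarity residual: grad f(x) + sum_i lambda_i a_i = (0, 0)
  -> stationarity OK
Primal feasibility (all g_i <= 0): OK
Dual feasibility (all lambda_i >= 0): FAILS
Complementary slackness (lambda_i * g_i(x) = 0 for all i): OK

Verdict: the first failing condition is dual_feasibility -> dual.

dual


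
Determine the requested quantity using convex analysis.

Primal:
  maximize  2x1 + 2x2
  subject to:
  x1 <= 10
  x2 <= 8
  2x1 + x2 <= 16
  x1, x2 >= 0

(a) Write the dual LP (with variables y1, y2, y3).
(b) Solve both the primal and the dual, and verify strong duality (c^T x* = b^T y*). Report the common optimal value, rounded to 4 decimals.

The standard primal-dual pair for 'max c^T x s.t. A x <= b, x >= 0' is:
  Dual:  min b^T y  s.t.  A^T y >= c,  y >= 0.

So the dual LP is:
  minimize  10y1 + 8y2 + 16y3
  subject to:
    y1 + 2y3 >= 2
    y2 + y3 >= 2
    y1, y2, y3 >= 0

Solving the primal: x* = (4, 8).
  primal value c^T x* = 24.
Solving the dual: y* = (0, 1, 1).
  dual value b^T y* = 24.
Strong duality: c^T x* = b^T y*. Confirmed.

24


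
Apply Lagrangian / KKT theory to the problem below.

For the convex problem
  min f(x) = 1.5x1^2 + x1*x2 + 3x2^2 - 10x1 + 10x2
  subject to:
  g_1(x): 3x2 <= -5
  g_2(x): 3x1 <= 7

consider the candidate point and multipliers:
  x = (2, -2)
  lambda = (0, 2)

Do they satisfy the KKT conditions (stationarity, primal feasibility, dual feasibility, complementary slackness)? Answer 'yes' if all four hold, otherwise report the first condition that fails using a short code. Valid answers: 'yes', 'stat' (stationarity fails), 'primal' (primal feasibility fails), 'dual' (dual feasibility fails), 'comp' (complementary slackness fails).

Gradient of f: grad f(x) = Q x + c = (-6, 0)
Constraint values g_i(x) = a_i^T x - b_i:
  g_1((2, -2)) = -1
  g_2((2, -2)) = -1
Stationarity residual: grad f(x) + sum_i lambda_i a_i = (0, 0)
  -> stationarity OK
Primal feasibility (all g_i <= 0): OK
Dual feasibility (all lambda_i >= 0): OK
Complementary slackness (lambda_i * g_i(x) = 0 for all i): FAILS

Verdict: the first failing condition is complementary_slackness -> comp.

comp


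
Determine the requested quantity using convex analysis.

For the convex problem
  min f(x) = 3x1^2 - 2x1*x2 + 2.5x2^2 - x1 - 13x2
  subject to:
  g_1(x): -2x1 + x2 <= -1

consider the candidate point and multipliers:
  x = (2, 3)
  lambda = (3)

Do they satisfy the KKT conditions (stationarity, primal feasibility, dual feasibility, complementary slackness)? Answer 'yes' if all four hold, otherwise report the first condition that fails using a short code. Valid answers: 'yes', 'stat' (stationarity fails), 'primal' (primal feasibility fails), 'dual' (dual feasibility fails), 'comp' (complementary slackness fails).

Gradient of f: grad f(x) = Q x + c = (5, -2)
Constraint values g_i(x) = a_i^T x - b_i:
  g_1((2, 3)) = 0
Stationarity residual: grad f(x) + sum_i lambda_i a_i = (-1, 1)
  -> stationarity FAILS
Primal feasibility (all g_i <= 0): OK
Dual feasibility (all lambda_i >= 0): OK
Complementary slackness (lambda_i * g_i(x) = 0 for all i): OK

Verdict: the first failing condition is stationarity -> stat.

stat


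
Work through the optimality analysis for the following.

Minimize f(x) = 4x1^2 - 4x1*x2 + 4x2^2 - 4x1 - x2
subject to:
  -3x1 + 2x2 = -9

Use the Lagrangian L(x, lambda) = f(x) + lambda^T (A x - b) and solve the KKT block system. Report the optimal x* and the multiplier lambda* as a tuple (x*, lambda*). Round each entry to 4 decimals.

Form the Lagrangian:
  L(x, lambda) = (1/2) x^T Q x + c^T x + lambda^T (A x - b)
Stationarity (grad_x L = 0): Q x + c + A^T lambda = 0.
Primal feasibility: A x = b.

This gives the KKT block system:
  [ Q   A^T ] [ x     ]   [-c ]
  [ A    0  ] [ lambda ] = [ b ]

Solving the linear system:
  x*      = (2.9643, -0.0536)
  lambda* = (6.6429)
  f(x*)   = 23.9911

x* = (2.9643, -0.0536), lambda* = (6.6429)


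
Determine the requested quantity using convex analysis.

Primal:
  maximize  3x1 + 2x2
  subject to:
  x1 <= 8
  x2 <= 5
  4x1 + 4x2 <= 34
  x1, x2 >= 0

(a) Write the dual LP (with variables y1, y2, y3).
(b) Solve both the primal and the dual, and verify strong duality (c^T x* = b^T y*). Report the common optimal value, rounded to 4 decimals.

The standard primal-dual pair for 'max c^T x s.t. A x <= b, x >= 0' is:
  Dual:  min b^T y  s.t.  A^T y >= c,  y >= 0.

So the dual LP is:
  minimize  8y1 + 5y2 + 34y3
  subject to:
    y1 + 4y3 >= 3
    y2 + 4y3 >= 2
    y1, y2, y3 >= 0

Solving the primal: x* = (8, 0.5).
  primal value c^T x* = 25.
Solving the dual: y* = (1, 0, 0.5).
  dual value b^T y* = 25.
Strong duality: c^T x* = b^T y*. Confirmed.

25


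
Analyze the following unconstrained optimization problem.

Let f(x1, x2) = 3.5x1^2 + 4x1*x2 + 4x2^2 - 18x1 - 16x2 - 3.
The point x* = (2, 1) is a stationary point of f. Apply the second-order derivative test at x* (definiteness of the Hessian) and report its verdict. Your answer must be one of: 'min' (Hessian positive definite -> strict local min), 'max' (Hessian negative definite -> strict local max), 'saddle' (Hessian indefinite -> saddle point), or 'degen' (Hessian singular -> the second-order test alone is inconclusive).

Compute the Hessian H = grad^2 f:
  H = [[7, 4], [4, 8]]
Verify stationarity: grad f(x*) = H x* + g = (0, 0).
Eigenvalues of H: 3.4689, 11.5311.
Both eigenvalues > 0, so H is positive definite -> x* is a strict local min.

min


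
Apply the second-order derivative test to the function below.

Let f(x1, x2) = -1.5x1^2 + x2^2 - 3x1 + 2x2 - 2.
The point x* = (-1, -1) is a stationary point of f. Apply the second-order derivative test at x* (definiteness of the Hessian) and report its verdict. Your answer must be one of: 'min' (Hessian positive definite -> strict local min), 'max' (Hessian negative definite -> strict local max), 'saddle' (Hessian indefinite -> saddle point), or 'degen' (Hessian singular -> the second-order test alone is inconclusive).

Compute the Hessian H = grad^2 f:
  H = [[-3, 0], [0, 2]]
Verify stationarity: grad f(x*) = H x* + g = (0, 0).
Eigenvalues of H: -3, 2.
Eigenvalues have mixed signs, so H is indefinite -> x* is a saddle point.

saddle


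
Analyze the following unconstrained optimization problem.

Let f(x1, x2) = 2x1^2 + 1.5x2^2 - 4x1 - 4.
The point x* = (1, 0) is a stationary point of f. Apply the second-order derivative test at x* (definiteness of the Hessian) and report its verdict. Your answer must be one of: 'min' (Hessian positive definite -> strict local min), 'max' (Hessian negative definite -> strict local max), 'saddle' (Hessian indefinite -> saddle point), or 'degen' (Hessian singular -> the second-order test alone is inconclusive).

Compute the Hessian H = grad^2 f:
  H = [[4, 0], [0, 3]]
Verify stationarity: grad f(x*) = H x* + g = (0, 0).
Eigenvalues of H: 3, 4.
Both eigenvalues > 0, so H is positive definite -> x* is a strict local min.

min


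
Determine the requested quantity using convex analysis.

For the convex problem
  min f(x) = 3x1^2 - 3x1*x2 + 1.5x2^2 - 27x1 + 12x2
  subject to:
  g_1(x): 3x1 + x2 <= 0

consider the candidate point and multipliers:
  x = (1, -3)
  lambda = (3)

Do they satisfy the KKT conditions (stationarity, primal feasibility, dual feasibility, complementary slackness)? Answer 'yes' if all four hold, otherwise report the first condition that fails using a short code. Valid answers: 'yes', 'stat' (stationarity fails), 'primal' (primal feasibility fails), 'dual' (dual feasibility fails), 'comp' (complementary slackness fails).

Gradient of f: grad f(x) = Q x + c = (-12, 0)
Constraint values g_i(x) = a_i^T x - b_i:
  g_1((1, -3)) = 0
Stationarity residual: grad f(x) + sum_i lambda_i a_i = (-3, 3)
  -> stationarity FAILS
Primal feasibility (all g_i <= 0): OK
Dual feasibility (all lambda_i >= 0): OK
Complementary slackness (lambda_i * g_i(x) = 0 for all i): OK

Verdict: the first failing condition is stationarity -> stat.

stat


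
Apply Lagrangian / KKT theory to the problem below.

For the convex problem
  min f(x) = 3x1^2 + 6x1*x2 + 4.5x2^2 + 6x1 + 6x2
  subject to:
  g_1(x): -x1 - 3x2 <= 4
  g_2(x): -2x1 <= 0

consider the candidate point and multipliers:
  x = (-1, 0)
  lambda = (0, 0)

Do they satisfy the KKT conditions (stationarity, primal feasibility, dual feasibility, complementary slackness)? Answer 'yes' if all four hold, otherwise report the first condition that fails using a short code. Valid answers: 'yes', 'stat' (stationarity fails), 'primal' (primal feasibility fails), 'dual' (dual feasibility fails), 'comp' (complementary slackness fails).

Gradient of f: grad f(x) = Q x + c = (0, 0)
Constraint values g_i(x) = a_i^T x - b_i:
  g_1((-1, 0)) = -3
  g_2((-1, 0)) = 2
Stationarity residual: grad f(x) + sum_i lambda_i a_i = (0, 0)
  -> stationarity OK
Primal feasibility (all g_i <= 0): FAILS
Dual feasibility (all lambda_i >= 0): OK
Complementary slackness (lambda_i * g_i(x) = 0 for all i): OK

Verdict: the first failing condition is primal_feasibility -> primal.

primal


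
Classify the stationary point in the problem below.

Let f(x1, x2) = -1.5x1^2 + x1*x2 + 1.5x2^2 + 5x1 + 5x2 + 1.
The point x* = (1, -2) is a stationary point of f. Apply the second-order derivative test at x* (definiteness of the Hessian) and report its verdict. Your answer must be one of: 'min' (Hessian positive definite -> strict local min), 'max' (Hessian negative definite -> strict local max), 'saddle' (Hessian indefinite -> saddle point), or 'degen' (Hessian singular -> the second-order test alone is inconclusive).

Compute the Hessian H = grad^2 f:
  H = [[-3, 1], [1, 3]]
Verify stationarity: grad f(x*) = H x* + g = (0, 0).
Eigenvalues of H: -3.1623, 3.1623.
Eigenvalues have mixed signs, so H is indefinite -> x* is a saddle point.

saddle


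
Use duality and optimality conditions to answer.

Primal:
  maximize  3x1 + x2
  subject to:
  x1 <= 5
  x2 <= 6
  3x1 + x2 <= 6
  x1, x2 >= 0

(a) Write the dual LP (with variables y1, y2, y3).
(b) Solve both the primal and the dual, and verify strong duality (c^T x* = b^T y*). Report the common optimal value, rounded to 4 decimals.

The standard primal-dual pair for 'max c^T x s.t. A x <= b, x >= 0' is:
  Dual:  min b^T y  s.t.  A^T y >= c,  y >= 0.

So the dual LP is:
  minimize  5y1 + 6y2 + 6y3
  subject to:
    y1 + 3y3 >= 3
    y2 + y3 >= 1
    y1, y2, y3 >= 0

Solving the primal: x* = (2, 0).
  primal value c^T x* = 6.
Solving the dual: y* = (0, 0, 1).
  dual value b^T y* = 6.
Strong duality: c^T x* = b^T y*. Confirmed.

6


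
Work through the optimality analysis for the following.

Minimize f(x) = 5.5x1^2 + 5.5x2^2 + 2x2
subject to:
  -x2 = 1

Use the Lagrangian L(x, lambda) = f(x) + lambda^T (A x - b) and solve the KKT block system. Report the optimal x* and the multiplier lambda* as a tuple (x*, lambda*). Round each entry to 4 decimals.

Form the Lagrangian:
  L(x, lambda) = (1/2) x^T Q x + c^T x + lambda^T (A x - b)
Stationarity (grad_x L = 0): Q x + c + A^T lambda = 0.
Primal feasibility: A x = b.

This gives the KKT block system:
  [ Q   A^T ] [ x     ]   [-c ]
  [ A    0  ] [ lambda ] = [ b ]

Solving the linear system:
  x*      = (0, -1)
  lambda* = (-9)
  f(x*)   = 3.5

x* = (0, -1), lambda* = (-9)


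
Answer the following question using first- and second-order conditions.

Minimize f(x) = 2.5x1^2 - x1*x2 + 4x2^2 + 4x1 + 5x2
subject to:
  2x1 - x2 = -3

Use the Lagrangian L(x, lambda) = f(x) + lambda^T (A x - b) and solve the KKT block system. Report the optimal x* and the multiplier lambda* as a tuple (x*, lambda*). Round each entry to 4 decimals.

Form the Lagrangian:
  L(x, lambda) = (1/2) x^T Q x + c^T x + lambda^T (A x - b)
Stationarity (grad_x L = 0): Q x + c + A^T lambda = 0.
Primal feasibility: A x = b.

This gives the KKT block system:
  [ Q   A^T ] [ x     ]   [-c ]
  [ A    0  ] [ lambda ] = [ b ]

Solving the linear system:
  x*      = (-1.7879, -0.5758)
  lambda* = (2.1818)
  f(x*)   = -1.7424

x* = (-1.7879, -0.5758), lambda* = (2.1818)


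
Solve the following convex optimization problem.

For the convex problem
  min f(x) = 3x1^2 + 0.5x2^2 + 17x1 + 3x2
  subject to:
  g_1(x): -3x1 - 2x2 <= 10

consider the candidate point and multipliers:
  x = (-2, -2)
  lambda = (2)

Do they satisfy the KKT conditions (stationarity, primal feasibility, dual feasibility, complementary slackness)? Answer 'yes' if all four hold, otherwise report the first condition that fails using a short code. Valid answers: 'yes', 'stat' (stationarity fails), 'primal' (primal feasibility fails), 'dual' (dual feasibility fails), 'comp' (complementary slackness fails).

Gradient of f: grad f(x) = Q x + c = (5, 1)
Constraint values g_i(x) = a_i^T x - b_i:
  g_1((-2, -2)) = 0
Stationarity residual: grad f(x) + sum_i lambda_i a_i = (-1, -3)
  -> stationarity FAILS
Primal feasibility (all g_i <= 0): OK
Dual feasibility (all lambda_i >= 0): OK
Complementary slackness (lambda_i * g_i(x) = 0 for all i): OK

Verdict: the first failing condition is stationarity -> stat.

stat


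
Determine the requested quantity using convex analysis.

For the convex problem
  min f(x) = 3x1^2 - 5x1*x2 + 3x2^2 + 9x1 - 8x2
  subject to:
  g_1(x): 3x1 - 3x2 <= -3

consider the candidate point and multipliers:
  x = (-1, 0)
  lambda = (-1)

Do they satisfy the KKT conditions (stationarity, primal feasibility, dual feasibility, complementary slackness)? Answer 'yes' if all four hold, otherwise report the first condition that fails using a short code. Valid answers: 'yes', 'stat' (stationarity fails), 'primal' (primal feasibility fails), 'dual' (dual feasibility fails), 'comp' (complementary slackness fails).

Gradient of f: grad f(x) = Q x + c = (3, -3)
Constraint values g_i(x) = a_i^T x - b_i:
  g_1((-1, 0)) = 0
Stationarity residual: grad f(x) + sum_i lambda_i a_i = (0, 0)
  -> stationarity OK
Primal feasibility (all g_i <= 0): OK
Dual feasibility (all lambda_i >= 0): FAILS
Complementary slackness (lambda_i * g_i(x) = 0 for all i): OK

Verdict: the first failing condition is dual_feasibility -> dual.

dual
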